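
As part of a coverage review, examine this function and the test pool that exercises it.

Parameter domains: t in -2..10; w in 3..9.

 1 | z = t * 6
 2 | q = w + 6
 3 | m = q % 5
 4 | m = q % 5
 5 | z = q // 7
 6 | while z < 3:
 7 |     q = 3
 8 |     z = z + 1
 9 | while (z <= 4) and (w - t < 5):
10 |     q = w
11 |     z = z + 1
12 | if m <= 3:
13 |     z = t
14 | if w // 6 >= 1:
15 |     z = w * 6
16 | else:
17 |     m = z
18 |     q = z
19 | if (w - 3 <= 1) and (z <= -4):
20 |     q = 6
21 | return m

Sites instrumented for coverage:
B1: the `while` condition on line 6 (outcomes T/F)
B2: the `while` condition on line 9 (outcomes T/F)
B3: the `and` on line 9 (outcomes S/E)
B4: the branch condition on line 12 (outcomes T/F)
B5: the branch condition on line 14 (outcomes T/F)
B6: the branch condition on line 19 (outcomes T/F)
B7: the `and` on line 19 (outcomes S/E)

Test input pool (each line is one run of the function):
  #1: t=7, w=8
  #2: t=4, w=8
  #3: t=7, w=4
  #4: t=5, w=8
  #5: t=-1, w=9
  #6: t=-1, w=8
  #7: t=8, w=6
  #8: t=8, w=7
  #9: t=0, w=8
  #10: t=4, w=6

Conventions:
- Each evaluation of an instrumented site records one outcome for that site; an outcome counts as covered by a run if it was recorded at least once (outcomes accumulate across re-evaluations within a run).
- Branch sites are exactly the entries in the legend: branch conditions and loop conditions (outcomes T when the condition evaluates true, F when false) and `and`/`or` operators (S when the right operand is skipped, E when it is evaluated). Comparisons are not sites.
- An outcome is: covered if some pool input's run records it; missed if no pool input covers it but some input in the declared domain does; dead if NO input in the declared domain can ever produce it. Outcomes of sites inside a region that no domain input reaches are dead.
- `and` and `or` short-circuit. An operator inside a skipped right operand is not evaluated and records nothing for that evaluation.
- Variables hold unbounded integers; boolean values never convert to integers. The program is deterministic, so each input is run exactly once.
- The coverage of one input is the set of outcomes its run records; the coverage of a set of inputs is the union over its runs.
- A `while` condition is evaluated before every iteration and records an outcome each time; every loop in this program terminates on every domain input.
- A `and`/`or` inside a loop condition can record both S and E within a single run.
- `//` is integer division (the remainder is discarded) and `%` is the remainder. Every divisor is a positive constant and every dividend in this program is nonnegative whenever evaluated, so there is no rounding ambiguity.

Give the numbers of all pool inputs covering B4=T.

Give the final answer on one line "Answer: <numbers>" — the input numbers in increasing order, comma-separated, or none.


input #1 (t=7, w=8): does not record B4=T
input #2 (t=4, w=8): does not record B4=T
input #3 (t=7, w=4): records B4=T
input #4 (t=5, w=8): does not record B4=T
input #5 (t=-1, w=9): records B4=T
input #6 (t=-1, w=8): does not record B4=T
input #7 (t=8, w=6): records B4=T
input #8 (t=8, w=7): records B4=T
input #9 (t=0, w=8): does not record B4=T
input #10 (t=4, w=6): records B4=T
Answer: 3, 5, 7, 8, 10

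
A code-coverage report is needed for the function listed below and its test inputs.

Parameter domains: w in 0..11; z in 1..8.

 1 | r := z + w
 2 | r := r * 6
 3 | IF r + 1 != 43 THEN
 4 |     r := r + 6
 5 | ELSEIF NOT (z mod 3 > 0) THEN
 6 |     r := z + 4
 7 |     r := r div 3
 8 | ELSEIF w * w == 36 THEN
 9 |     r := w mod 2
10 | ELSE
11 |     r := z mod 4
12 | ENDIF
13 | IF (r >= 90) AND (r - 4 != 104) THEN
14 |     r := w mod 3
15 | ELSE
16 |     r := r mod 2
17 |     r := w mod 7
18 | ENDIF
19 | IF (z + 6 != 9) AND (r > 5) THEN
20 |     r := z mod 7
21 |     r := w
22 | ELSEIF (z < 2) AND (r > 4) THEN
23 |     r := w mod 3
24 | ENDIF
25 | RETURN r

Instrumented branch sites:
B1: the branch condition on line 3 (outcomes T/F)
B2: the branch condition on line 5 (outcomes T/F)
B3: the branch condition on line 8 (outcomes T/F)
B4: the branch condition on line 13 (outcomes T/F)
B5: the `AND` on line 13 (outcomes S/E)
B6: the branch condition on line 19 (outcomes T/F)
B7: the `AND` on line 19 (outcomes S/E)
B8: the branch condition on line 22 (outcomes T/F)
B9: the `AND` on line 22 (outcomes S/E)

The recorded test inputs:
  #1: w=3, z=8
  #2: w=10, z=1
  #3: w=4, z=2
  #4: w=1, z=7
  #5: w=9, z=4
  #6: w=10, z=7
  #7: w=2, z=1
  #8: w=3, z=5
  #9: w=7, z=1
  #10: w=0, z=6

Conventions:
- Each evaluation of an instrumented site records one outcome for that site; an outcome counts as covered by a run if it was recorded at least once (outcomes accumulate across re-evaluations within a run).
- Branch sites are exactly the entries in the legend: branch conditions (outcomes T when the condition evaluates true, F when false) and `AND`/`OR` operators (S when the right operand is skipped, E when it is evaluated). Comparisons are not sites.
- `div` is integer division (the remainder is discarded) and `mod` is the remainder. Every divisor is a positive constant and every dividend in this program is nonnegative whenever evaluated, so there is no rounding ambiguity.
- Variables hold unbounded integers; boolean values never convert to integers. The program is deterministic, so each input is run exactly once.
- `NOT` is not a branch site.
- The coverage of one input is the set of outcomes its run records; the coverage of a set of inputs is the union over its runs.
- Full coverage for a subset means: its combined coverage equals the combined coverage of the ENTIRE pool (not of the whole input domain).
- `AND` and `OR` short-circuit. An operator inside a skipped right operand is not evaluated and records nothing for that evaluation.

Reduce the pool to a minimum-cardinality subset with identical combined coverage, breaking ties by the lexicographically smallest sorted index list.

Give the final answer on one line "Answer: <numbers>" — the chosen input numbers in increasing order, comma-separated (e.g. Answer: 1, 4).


run #1 (w=3, z=8) records B1=T, B4=F, B5=S, B6=F, B7=E, B8=F, B9=S
run #2 (w=10, z=1) records B1=T, B4=F, B5=S, B6=F, B7=E, B8=F, B9=E
run #3 (w=4, z=2) records B1=T, B4=F, B5=S, B6=F, B7=E, B8=F, B9=S
run #4 (w=1, z=7) records B1=T, B4=F, B5=S, B6=F, B7=E, B8=F, B9=S
run #5 (w=9, z=4) records B1=T, B4=F, B5=S, B6=F, B7=E, B8=F, B9=S
run #6 (w=10, z=7) records B1=T, B4=F, B5=E, B6=F, B7=E, B8=F, B9=S
run #7 (w=2, z=1) records B1=T, B4=F, B5=S, B6=F, B7=E, B8=F, B9=E
run #8 (w=3, z=5) records B1=T, B4=F, B5=S, B6=F, B7=E, B8=F, B9=S
run #9 (w=7, z=1) records B1=T, B4=F, B5=S, B6=F, B7=E, B8=F, B9=E
run #10 (w=0, z=6) records B1=T, B4=F, B5=S, B6=F, B7=E, B8=F, B9=S
together the pool reaches 9 outcomes: B1=T, B4=F, B5=S, B5=E, B6=F, B7=E, B8=F, B9=S, B9=E
size 1 is not enough: best union over all size-1 subsets is 7/9
at size 2, {2, 6} reaches all 9 outcomes; every lexicographically earlier size-2 subset fails
Answer: 2, 6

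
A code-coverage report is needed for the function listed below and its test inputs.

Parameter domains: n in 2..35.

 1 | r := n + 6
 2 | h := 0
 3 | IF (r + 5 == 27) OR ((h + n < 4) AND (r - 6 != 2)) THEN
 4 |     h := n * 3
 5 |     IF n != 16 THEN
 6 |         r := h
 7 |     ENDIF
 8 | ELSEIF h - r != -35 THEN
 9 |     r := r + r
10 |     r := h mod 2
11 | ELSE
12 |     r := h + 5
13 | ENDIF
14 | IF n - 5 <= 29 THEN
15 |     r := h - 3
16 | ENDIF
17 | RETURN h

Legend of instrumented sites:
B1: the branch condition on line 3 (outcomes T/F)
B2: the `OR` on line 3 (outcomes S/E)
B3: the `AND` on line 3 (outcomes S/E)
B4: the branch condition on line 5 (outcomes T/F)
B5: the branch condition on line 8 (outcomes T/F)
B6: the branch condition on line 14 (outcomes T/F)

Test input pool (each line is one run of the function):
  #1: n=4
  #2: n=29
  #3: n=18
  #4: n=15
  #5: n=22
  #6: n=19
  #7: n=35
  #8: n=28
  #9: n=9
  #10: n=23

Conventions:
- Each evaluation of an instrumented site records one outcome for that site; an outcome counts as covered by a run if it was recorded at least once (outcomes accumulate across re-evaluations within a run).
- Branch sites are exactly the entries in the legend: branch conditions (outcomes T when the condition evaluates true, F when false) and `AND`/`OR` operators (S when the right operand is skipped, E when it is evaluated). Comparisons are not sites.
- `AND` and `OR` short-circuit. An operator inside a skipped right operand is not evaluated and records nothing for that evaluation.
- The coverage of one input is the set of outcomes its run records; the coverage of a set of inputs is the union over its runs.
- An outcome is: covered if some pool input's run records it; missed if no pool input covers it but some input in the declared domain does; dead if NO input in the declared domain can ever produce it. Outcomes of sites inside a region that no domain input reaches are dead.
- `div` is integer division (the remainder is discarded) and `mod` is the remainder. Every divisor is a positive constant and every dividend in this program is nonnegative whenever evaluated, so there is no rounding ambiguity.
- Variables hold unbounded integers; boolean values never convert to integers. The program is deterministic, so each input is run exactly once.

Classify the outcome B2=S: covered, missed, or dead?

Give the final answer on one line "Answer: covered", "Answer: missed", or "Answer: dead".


no pool input records B2=S
but domain input (n=16) does record it -> reachable, so missed
Answer: missed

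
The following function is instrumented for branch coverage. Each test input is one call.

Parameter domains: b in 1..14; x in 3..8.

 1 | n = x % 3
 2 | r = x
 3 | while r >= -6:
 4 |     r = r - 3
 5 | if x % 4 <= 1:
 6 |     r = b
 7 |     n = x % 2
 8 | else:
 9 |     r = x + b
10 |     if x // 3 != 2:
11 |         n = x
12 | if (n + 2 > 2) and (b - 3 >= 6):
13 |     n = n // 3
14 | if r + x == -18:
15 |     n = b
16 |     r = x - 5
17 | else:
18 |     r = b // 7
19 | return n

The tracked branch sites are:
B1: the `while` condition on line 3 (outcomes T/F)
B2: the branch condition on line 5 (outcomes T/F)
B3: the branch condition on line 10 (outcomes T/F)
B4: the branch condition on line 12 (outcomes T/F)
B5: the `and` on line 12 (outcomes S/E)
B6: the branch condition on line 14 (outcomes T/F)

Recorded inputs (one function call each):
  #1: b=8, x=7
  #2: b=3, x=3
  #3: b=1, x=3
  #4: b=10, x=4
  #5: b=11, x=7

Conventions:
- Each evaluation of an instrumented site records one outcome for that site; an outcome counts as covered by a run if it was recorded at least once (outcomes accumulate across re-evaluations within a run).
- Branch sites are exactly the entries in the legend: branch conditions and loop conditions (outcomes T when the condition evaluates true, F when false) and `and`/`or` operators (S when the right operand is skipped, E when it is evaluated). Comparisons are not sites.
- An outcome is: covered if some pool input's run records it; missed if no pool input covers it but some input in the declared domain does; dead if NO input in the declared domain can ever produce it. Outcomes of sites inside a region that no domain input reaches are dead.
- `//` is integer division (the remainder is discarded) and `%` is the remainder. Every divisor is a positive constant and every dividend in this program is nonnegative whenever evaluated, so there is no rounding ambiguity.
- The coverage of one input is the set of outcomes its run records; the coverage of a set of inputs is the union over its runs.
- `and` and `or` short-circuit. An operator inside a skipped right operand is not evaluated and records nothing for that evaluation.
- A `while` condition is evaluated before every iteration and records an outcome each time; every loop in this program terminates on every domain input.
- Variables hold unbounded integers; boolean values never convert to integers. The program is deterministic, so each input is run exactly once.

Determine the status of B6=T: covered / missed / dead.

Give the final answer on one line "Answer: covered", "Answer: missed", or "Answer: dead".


no pool input records B6=T
checking all 84 inputs in the declared domain: B6=T is never recorded -> dead
Answer: dead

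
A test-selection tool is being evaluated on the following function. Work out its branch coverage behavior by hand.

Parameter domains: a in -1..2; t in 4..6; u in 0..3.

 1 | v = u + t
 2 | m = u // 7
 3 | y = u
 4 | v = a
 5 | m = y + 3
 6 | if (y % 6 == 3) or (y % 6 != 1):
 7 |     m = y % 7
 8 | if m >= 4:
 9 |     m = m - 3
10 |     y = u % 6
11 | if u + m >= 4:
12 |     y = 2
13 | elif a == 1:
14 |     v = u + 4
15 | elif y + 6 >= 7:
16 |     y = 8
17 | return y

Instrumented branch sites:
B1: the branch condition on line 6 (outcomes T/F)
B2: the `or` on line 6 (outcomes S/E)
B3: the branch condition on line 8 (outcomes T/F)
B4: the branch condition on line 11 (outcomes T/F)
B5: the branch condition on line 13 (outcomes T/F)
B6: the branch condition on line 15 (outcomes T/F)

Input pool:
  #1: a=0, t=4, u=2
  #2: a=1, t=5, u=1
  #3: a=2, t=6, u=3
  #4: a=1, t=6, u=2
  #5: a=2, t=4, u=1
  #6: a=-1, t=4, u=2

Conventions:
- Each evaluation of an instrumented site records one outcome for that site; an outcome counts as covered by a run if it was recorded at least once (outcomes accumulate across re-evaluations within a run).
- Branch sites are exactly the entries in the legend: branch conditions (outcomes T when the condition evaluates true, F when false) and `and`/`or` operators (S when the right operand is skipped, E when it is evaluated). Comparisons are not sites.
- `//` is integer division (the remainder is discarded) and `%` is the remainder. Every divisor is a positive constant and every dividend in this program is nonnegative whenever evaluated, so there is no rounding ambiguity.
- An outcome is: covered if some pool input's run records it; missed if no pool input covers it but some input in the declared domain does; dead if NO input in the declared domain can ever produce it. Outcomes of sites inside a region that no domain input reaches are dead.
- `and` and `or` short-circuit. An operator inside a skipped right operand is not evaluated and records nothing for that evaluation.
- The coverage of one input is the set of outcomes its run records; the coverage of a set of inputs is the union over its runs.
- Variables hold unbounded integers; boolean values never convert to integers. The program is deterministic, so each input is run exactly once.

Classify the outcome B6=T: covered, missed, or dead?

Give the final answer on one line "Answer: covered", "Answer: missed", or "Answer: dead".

B6=T is recorded by pool input(s) 5 -> covered

Answer: covered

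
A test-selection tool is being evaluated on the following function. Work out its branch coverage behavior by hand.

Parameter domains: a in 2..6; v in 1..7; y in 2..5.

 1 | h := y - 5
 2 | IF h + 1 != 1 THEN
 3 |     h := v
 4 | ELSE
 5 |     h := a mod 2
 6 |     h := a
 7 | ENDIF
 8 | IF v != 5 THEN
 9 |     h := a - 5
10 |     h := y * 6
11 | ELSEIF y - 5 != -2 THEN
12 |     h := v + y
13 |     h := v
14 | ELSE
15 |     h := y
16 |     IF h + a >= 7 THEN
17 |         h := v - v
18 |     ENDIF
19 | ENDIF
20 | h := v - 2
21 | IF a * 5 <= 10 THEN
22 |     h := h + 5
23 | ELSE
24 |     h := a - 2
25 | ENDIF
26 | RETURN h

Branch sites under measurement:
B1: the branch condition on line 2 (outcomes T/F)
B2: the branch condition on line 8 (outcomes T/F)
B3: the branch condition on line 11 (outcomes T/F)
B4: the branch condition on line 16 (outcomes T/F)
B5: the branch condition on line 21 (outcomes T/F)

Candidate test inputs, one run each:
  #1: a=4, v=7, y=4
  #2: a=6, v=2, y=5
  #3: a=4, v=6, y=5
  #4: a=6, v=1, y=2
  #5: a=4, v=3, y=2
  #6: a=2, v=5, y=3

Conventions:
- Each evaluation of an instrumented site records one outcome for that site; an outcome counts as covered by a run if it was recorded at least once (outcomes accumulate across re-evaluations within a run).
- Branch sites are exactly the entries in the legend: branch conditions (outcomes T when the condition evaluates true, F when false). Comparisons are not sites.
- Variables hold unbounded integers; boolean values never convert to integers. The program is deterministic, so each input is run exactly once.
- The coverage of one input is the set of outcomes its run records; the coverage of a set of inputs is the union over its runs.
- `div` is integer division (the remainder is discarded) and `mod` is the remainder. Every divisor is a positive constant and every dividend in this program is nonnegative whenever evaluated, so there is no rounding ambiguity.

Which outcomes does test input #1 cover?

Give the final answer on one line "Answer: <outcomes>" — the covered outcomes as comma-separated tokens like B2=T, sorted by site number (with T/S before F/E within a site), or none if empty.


Simulating input #1 (a=4, v=7, y=4) step by step:
  B1->T, B2->T, B5->F
distinct outcomes covered: B1=T, B2=T, B5=F
Answer: B1=T, B2=T, B5=F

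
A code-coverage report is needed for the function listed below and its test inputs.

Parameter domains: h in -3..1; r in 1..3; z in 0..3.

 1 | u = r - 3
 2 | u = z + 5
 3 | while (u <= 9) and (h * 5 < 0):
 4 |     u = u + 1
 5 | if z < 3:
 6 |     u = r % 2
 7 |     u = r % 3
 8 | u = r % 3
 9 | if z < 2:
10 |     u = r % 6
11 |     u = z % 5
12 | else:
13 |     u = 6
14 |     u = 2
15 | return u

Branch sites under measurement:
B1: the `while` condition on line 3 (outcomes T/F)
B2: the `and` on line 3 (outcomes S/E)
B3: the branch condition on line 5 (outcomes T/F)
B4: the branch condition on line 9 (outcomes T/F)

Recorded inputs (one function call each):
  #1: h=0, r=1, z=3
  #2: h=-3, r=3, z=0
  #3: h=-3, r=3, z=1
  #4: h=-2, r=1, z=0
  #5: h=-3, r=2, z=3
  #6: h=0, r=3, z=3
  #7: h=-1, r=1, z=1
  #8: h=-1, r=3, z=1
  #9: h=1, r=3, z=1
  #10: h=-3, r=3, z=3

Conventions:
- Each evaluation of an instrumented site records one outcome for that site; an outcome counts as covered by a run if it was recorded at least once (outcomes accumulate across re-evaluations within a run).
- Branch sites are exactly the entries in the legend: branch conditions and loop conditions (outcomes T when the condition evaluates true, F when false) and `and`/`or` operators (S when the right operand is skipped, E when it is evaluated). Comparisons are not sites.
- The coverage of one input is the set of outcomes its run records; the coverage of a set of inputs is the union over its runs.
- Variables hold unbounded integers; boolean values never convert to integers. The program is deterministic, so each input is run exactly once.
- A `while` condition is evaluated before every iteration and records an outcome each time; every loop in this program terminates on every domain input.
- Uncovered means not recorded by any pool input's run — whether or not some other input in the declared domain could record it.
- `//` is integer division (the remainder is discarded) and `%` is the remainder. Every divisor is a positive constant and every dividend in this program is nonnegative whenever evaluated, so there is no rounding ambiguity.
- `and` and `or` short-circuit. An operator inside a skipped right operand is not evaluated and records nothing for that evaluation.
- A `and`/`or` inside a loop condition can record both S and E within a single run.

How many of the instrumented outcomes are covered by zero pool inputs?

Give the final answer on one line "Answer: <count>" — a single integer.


#1 (h=0, r=1, z=3) -> B2->E, B1->F, B3->F, B4->F; covered: B1=F, B2=E, B3=F, B4=F
#2 (h=-3, r=3, z=0) -> B2->E, B1->T, B2->E, B1->T, B2->E, B1->T, B2->E, B1->T, B2->E, B1->T, B2->S, B1->F, B3->T, B4->T; covered: B1=T, B1=F, B2=S, B2=E, B3=T, B4=T
#3 (h=-3, r=3, z=1) -> B2->E, B1->T, B2->E, B1->T, B2->E, B1->T, B2->E, B1->T, B2->S, B1->F, B3->T, B4->T; covered: B1=T, B1=F, B2=S, B2=E, B3=T, B4=T
#4 (h=-2, r=1, z=0) -> B2->E, B1->T, B2->E, B1->T, B2->E, B1->T, B2->E, B1->T, B2->E, B1->T, B2->S, B1->F, B3->T, B4->T; covered: B1=T, B1=F, B2=S, B2=E, B3=T, B4=T
#5 (h=-3, r=2, z=3) -> B2->E, B1->T, B2->E, B1->T, B2->S, B1->F, B3->F, B4->F; covered: B1=T, B1=F, B2=S, B2=E, B3=F, B4=F
#6 (h=0, r=3, z=3) -> B2->E, B1->F, B3->F, B4->F; covered: B1=F, B2=E, B3=F, B4=F
#7 (h=-1, r=1, z=1) -> B2->E, B1->T, B2->E, B1->T, B2->E, B1->T, B2->E, B1->T, B2->S, B1->F, B3->T, B4->T; covered: B1=T, B1=F, B2=S, B2=E, B3=T, B4=T
#8 (h=-1, r=3, z=1) -> B2->E, B1->T, B2->E, B1->T, B2->E, B1->T, B2->E, B1->T, B2->S, B1->F, B3->T, B4->T; covered: B1=T, B1=F, B2=S, B2=E, B3=T, B4=T
#9 (h=1, r=3, z=1) -> B2->E, B1->F, B3->T, B4->T; covered: B1=F, B2=E, B3=T, B4=T
#10 (h=-3, r=3, z=3) -> B2->E, B1->T, B2->E, B1->T, B2->S, B1->F, B3->F, B4->F; covered: B1=T, B1=F, B2=S, B2=E, B3=F, B4=F
union over the pool: B1=T, B1=F, B2=S, B2=E, B3=T, B3=F, B4=T, B4=F
uncovered (0 of 8): none
Answer: 0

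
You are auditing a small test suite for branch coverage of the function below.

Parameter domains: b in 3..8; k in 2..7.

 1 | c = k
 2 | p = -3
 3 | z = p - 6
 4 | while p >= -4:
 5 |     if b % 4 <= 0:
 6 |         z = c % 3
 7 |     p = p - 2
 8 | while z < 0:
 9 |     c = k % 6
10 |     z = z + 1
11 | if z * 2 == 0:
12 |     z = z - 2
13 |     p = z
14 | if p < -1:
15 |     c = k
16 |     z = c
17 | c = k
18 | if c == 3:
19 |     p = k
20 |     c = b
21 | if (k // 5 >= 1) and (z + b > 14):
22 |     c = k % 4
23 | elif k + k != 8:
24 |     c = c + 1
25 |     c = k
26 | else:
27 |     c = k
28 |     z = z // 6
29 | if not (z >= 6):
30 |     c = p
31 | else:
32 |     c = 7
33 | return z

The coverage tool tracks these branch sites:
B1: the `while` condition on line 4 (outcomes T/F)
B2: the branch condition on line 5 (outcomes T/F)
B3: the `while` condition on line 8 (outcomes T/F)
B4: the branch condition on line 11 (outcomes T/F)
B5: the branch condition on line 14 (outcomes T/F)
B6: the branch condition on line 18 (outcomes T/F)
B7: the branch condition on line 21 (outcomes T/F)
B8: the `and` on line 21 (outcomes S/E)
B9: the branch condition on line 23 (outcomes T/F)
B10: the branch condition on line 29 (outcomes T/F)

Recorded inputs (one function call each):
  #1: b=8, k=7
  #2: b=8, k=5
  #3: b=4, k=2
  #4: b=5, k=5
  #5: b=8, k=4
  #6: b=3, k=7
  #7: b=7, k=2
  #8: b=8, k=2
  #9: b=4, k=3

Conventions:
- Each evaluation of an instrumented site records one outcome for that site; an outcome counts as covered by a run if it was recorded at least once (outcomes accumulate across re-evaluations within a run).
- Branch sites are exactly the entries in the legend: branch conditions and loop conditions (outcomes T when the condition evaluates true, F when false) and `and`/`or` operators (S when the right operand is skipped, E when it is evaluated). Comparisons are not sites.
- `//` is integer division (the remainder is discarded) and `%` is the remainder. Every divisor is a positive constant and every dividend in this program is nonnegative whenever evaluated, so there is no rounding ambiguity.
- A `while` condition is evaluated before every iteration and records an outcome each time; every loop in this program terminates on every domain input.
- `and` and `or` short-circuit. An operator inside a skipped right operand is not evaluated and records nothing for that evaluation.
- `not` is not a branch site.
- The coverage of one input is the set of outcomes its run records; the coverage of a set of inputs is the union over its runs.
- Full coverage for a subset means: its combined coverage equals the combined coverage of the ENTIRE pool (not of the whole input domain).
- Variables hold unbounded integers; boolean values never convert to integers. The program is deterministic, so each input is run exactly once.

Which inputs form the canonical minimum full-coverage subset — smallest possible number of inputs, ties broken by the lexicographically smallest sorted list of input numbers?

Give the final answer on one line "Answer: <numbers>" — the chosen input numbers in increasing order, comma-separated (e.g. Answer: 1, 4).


test 1 (b=8, k=7) hits B1=T, B1=F, B2=T, B3=F, B4=F, B5=T, B6=F, B7=T, B8=E, B10=F
test 2 (b=8, k=5) hits B1=T, B1=F, B2=T, B3=F, B4=F, B5=T, B6=F, B7=F, B8=E, B9=T, B10=T
test 3 (b=4, k=2) hits B1=T, B1=F, B2=T, B3=F, B4=F, B5=T, B6=F, B7=F, B8=S, B9=T, B10=T
test 4 (b=5, k=5) hits B1=T, B1=F, B2=F, B3=T, B3=F, B4=T, B5=T, B6=F, B7=F, B8=E, B9=T, B10=T
test 5 (b=8, k=4) hits B1=T, B1=F, B2=T, B3=F, B4=F, B5=T, B6=F, B7=F, B8=S, B9=F, B10=T
test 6 (b=3, k=7) hits B1=T, B1=F, B2=F, B3=T, B3=F, B4=T, B5=T, B6=F, B7=F, B8=E, B9=T, B10=F
test 7 (b=7, k=2) hits B1=T, B1=F, B2=F, B3=T, B3=F, B4=T, B5=T, B6=F, B7=F, B8=S, B9=T, B10=T
test 8 (b=8, k=2) hits B1=T, B1=F, B2=T, B3=F, B4=F, B5=T, B6=F, B7=F, B8=S, B9=T, B10=T
test 9 (b=4, k=3) hits B1=T, B1=F, B2=T, B3=F, B4=T, B5=T, B6=T, B7=F, B8=S, B9=T, B10=T
together the pool reaches 19 outcomes: B1=T, B1=F, B2=T, B2=F, B3=T, B3=F, B4=T, B4=F, B5=T, B6=T, B6=F, B7=T, B7=F, B8=S, B8=E, B9=T, B9=F, B10=T, B10=F
size 1 is not enough: best union over all size-1 subsets is 12/19
size 2 is not enough: best union over all size-2 subsets is 17/19
size 3 is not enough: best union over all size-3 subsets is 18/19
inputs {1, 4, 5, 9} (size 4) cover everything; no size-4 subset with a lexicographically smaller index list covers all 19
Answer: 1, 4, 5, 9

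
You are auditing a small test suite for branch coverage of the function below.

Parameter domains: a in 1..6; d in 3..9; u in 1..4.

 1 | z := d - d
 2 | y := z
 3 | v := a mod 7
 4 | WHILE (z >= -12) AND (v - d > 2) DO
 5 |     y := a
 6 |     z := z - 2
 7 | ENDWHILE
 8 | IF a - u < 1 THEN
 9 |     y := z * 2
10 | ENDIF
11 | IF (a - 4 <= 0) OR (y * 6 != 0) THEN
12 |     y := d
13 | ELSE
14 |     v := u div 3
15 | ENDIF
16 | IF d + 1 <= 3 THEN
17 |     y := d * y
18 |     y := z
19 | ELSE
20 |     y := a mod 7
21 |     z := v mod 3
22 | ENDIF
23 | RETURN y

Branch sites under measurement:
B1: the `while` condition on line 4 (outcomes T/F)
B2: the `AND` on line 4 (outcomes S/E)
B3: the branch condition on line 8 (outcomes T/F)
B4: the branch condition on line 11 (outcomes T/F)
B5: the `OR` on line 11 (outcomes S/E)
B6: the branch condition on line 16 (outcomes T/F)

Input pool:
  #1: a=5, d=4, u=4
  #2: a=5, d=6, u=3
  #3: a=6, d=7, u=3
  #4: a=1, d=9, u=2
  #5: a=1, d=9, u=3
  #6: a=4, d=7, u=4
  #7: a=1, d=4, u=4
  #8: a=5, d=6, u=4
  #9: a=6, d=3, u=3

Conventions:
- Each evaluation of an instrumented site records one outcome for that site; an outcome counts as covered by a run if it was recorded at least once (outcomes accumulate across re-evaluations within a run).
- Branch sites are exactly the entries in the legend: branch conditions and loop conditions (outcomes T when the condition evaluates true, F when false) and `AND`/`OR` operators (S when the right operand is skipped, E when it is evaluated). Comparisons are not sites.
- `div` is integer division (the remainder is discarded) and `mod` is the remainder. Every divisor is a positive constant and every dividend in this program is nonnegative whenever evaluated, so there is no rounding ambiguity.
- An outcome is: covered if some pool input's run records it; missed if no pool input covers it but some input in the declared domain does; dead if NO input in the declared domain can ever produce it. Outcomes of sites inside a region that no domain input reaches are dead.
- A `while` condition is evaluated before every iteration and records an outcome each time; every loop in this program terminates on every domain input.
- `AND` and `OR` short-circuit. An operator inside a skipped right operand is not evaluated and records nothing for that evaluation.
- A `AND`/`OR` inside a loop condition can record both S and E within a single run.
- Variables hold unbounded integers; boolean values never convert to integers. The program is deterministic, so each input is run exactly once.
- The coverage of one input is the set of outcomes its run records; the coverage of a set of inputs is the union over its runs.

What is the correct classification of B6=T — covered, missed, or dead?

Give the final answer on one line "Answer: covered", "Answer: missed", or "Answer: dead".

no pool input records B6=T
checking all 168 inputs in the declared domain: B6=T is never recorded -> dead

Answer: dead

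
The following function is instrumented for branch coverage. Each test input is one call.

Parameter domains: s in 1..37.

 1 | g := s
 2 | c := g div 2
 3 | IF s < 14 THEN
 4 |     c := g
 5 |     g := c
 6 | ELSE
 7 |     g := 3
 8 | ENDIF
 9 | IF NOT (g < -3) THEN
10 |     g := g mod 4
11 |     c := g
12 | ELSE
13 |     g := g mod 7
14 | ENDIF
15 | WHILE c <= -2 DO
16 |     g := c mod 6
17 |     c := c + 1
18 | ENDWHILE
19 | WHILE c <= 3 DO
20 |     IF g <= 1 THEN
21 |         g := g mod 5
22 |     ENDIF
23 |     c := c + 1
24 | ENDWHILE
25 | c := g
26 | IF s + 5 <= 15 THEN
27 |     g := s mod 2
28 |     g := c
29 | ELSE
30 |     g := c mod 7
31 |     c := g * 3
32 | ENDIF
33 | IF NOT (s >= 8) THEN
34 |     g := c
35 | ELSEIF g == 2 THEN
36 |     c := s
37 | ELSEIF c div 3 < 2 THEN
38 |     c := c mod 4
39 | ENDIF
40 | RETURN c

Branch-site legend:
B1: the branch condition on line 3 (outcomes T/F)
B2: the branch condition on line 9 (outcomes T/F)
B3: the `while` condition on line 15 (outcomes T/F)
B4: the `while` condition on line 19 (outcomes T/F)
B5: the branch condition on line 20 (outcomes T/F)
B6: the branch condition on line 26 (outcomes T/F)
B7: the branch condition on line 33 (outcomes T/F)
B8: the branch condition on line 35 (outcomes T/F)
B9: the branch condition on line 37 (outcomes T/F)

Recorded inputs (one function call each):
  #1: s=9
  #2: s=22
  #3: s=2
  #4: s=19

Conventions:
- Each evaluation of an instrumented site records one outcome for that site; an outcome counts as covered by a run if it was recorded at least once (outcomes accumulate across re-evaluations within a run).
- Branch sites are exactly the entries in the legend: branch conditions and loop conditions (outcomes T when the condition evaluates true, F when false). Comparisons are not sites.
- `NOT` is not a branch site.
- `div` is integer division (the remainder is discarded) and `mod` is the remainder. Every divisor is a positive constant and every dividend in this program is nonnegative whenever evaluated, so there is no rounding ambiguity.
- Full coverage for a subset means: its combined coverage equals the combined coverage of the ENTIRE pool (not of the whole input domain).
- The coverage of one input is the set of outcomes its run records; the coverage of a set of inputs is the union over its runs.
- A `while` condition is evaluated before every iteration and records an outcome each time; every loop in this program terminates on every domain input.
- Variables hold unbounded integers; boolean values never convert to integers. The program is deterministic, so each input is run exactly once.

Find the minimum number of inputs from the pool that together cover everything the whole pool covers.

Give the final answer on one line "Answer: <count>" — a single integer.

input #1, s=9: events B1->T, B2->T, B3->F, B4->T, B5->T, B4->T, B5->T, B4->T, B5->T, B4->F, B6->T, B7->F, B8->F, B9->T; outcomes B1=T, B2=T, B3=F, B4=T, B4=F, B5=T, B6=T, B7=F, B8=F, B9=T
input #2, s=22: events B1->F, B2->T, B3->F, B4->T, B5->F, B4->F, B6->F, B7->F, B8->F, B9->F; outcomes B1=F, B2=T, B3=F, B4=T, B4=F, B5=F, B6=F, B7=F, B8=F, B9=F
input #3, s=2: events B1->T, B2->T, B3->F, B4->T, B5->F, B4->T, B5->F, B4->F, B6->T, B7->T; outcomes B1=T, B2=T, B3=F, B4=T, B4=F, B5=F, B6=T, B7=T
input #4, s=19: events B1->F, B2->T, B3->F, B4->T, B5->F, B4->F, B6->F, B7->F, B8->F, B9->F; outcomes B1=F, B2=T, B3=F, B4=T, B4=F, B5=F, B6=F, B7=F, B8=F, B9=F
the full pool covers 15 outcomes: B1=T, B1=F, B2=T, B3=F, B4=T, B4=F, B5=T, B5=F, B6=T, B6=F, B7=T, B7=F, B8=F, B9=T, B9=F
size 1 is not enough: best union over all size-1 subsets is 10/15
size 2 is not enough: best union over all size-2 subsets is 14/15
the canonical winner is {1, 2, 3}: size 3, full 15-outcome coverage, earliest index list among size-3 covers

Answer: 3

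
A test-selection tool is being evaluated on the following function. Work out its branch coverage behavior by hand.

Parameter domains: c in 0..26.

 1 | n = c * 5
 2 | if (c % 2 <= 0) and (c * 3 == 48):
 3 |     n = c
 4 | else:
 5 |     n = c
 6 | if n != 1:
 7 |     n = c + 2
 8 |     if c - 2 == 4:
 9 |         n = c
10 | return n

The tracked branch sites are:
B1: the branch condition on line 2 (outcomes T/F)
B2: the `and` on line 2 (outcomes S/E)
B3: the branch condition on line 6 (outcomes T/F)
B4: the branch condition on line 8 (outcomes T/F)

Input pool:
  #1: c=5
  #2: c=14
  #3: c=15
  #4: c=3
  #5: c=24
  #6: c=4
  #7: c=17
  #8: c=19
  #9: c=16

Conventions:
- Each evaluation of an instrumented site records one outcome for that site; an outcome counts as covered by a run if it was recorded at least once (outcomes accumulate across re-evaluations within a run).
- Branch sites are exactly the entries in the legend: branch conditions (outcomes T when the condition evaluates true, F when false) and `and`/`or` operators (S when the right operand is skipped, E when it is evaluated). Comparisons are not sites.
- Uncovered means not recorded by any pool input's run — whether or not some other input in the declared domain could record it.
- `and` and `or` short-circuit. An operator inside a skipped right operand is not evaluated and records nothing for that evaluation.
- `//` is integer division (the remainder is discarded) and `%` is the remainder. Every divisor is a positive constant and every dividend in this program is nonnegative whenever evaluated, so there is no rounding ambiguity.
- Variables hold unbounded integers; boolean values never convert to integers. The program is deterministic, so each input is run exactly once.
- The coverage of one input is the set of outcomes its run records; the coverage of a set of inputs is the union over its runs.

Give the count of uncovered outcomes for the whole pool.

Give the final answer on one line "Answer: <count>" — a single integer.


test 1 (c=5) fires B2->S, B1->F, B3->T, B4->F; hits B1=F, B2=S, B3=T, B4=F
test 2 (c=14) fires B2->E, B1->F, B3->T, B4->F; hits B1=F, B2=E, B3=T, B4=F
test 3 (c=15) fires B2->S, B1->F, B3->T, B4->F; hits B1=F, B2=S, B3=T, B4=F
test 4 (c=3) fires B2->S, B1->F, B3->T, B4->F; hits B1=F, B2=S, B3=T, B4=F
test 5 (c=24) fires B2->E, B1->F, B3->T, B4->F; hits B1=F, B2=E, B3=T, B4=F
test 6 (c=4) fires B2->E, B1->F, B3->T, B4->F; hits B1=F, B2=E, B3=T, B4=F
test 7 (c=17) fires B2->S, B1->F, B3->T, B4->F; hits B1=F, B2=S, B3=T, B4=F
test 8 (c=19) fires B2->S, B1->F, B3->T, B4->F; hits B1=F, B2=S, B3=T, B4=F
test 9 (c=16) fires B2->E, B1->T, B3->T, B4->F; hits B1=T, B2=E, B3=T, B4=F
union over the pool: B1=T, B1=F, B2=S, B2=E, B3=T, B4=F
uncovered (2 of 8): B3=F, B4=T
Answer: 2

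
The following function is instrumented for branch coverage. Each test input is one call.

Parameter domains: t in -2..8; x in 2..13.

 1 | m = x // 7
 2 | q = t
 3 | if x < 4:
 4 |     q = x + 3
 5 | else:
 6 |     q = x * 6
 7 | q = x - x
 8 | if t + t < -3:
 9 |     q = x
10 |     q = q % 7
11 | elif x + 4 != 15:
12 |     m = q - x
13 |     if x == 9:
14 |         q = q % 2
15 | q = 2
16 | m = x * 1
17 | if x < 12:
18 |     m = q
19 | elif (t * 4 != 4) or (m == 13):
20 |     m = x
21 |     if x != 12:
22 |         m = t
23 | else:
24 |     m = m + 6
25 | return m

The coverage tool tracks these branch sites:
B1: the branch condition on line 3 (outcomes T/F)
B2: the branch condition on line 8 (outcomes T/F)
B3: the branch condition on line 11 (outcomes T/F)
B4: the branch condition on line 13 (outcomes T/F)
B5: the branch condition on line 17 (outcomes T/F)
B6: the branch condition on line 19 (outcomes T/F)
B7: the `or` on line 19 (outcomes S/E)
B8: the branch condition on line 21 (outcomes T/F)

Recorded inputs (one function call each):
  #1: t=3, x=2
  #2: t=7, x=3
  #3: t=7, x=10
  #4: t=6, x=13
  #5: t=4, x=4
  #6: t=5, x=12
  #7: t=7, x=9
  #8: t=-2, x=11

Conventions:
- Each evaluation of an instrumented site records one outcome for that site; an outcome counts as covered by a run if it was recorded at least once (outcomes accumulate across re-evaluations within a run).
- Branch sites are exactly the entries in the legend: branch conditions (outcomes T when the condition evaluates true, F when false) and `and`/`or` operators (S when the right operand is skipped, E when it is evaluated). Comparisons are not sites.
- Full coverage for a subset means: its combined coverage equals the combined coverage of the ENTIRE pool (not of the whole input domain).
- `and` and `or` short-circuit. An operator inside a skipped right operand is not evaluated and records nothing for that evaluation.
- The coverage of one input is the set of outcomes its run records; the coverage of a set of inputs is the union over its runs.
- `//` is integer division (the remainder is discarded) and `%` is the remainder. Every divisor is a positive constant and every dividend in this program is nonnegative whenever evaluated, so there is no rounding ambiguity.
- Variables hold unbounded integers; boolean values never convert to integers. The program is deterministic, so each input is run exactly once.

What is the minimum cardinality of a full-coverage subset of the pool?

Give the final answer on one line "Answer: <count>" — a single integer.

run #1 (t=3, x=2) runs B1->T, B2->F, B3->T, B4->F, B5->T; records B1=T, B2=F, B3=T, B4=F, B5=T
run #2 (t=7, x=3) runs B1->T, B2->F, B3->T, B4->F, B5->T; records B1=T, B2=F, B3=T, B4=F, B5=T
run #3 (t=7, x=10) runs B1->F, B2->F, B3->T, B4->F, B5->T; records B1=F, B2=F, B3=T, B4=F, B5=T
run #4 (t=6, x=13) runs B1->F, B2->F, B3->T, B4->F, B5->F, B7->S, B6->T, B8->T; records B1=F, B2=F, B3=T, B4=F, B5=F, B6=T, B7=S, B8=T
run #5 (t=4, x=4) runs B1->F, B2->F, B3->T, B4->F, B5->T; records B1=F, B2=F, B3=T, B4=F, B5=T
run #6 (t=5, x=12) runs B1->F, B2->F, B3->T, B4->F, B5->F, B7->S, B6->T, B8->F; records B1=F, B2=F, B3=T, B4=F, B5=F, B6=T, B7=S, B8=F
run #7 (t=7, x=9) runs B1->F, B2->F, B3->T, B4->T, B5->T; records B1=F, B2=F, B3=T, B4=T, B5=T
run #8 (t=-2, x=11) runs B1->F, B2->T, B5->T; records B1=F, B2=T, B5=T
union over all inputs: B1=T, B1=F, B2=T, B2=F, B3=T, B4=T, B4=F, B5=T, B5=F, B6=T, B7=S, B8=T, B8=F (13 outcomes)
every size-1 subset falls short of the 13 outcomes (best: 8/13)
every size-2 subset falls short of the 13 outcomes (best: 10/13)
every size-3 subset falls short of the 13 outcomes (best: 11/13)
every size-4 subset falls short of the 13 outcomes (best: 12/13)
at size 5, {1, 4, 6, 7, 8} reaches all 13 outcomes; every lexicographically earlier size-5 subset fails

Answer: 5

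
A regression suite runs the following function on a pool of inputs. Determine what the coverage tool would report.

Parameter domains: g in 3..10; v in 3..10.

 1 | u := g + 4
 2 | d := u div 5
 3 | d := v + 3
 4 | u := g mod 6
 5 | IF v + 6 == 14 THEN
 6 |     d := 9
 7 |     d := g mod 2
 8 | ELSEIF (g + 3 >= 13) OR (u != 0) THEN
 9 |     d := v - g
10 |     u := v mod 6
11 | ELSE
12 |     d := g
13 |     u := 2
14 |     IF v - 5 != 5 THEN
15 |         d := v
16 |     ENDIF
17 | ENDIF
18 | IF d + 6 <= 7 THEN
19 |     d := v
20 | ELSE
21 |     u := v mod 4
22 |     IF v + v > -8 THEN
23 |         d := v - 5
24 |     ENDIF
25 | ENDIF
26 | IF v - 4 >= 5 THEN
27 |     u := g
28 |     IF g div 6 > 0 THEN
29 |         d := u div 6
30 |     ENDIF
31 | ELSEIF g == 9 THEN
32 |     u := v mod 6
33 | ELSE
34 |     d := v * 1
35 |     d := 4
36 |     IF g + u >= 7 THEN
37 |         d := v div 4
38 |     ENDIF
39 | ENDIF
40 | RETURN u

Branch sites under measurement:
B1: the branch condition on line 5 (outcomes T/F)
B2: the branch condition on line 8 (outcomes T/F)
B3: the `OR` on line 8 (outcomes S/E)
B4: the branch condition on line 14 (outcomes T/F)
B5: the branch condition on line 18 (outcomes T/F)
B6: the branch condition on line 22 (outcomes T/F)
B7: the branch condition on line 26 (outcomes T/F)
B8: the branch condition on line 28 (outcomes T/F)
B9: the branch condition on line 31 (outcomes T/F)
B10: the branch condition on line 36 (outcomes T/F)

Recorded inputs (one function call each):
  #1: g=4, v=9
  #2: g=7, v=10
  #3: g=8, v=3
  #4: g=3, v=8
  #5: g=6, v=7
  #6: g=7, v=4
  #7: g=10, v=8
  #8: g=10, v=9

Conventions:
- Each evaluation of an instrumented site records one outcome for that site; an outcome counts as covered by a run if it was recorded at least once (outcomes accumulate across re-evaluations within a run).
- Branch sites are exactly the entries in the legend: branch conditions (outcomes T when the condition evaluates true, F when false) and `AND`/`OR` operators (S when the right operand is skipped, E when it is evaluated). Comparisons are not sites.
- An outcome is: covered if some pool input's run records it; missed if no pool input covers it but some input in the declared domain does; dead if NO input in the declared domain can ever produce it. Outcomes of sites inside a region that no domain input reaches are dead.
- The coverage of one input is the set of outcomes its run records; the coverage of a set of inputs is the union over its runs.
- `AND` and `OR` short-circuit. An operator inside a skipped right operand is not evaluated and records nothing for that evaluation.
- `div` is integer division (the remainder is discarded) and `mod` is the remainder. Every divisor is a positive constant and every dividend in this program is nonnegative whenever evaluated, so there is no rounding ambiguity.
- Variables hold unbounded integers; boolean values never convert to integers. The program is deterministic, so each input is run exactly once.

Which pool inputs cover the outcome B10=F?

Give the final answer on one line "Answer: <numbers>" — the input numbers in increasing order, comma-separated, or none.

input #1 (g=4, v=9): does not produce B10=F
input #2 (g=7, v=10): does not produce B10=F
input #3 (g=8, v=3): does not produce B10=F
input #4 (g=3, v=8): produces B10=F
input #5 (g=6, v=7): does not produce B10=F
input #6 (g=7, v=4): does not produce B10=F
input #7 (g=10, v=8): does not produce B10=F
input #8 (g=10, v=9): does not produce B10=F

Answer: 4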